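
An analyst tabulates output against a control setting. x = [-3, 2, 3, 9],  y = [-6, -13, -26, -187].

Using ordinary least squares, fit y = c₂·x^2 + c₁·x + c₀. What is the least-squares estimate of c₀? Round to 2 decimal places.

With design matrix A, AᵀA = [[6739, 737, 103]; [737, 103, 11]; [103, 11, 4]] and Aᵀy = [-15487, -1769, -232]ᵀ.
Row-reducing yields c₂ = -39751/20316, c₁ = -67909/20316, c₀ = 5335/3386.

c₀ = 1.58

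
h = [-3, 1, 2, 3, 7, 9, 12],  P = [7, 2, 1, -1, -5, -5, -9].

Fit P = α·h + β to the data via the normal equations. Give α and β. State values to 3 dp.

From the data, Σh·h = 297, Σh = 31, Σ1 = 7.
Right-hand side: Σh·P = -208, ΣP = -10.
So MᵀM·[α, β]ᵀ = MᵀP: [[297, 31]; [31, 7]]·[α, β]ᵀ = [-208, -10]ᵀ.
Eliminating β: 7·(row 1) − 31·(row 2) gives 1118·α = 7·(-208) − 31·(-10) = -1146, so α = -573/559.
Then β = ((-10) − 31·(-573/559))/7 = 1739/559.

α = -1.025, β = 3.111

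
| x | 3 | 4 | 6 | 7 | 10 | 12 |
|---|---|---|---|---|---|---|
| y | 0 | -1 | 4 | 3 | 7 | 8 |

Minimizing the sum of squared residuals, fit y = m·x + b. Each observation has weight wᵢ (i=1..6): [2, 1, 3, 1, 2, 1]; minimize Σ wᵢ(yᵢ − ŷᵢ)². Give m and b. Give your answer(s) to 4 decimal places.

m = 0.9733, b = -2.9210

With design matrix A, AᵀWA = [[535, 67]; [67, 10]] and AᵀWy = [325, 36]ᵀ.
Δ = 535·10 − 67² = 861.
m = (325·10 − 67·36)/861 = 838/861; b = (535·36 − 67·325)/861 = -2515/861.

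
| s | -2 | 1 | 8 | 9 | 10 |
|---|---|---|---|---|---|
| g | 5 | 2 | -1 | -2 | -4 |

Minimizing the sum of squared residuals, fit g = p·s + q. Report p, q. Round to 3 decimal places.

The normal equations are: 250·p + 26·q = -74;  26·p + 5·q = 0.
Determinant 250·5 − 26² = 574.
p = ((-74)·5 − 26·0)/574 = -185/287; q = (250·0 − 26·(-74))/574 = 962/287.

p = -0.645, q = 3.352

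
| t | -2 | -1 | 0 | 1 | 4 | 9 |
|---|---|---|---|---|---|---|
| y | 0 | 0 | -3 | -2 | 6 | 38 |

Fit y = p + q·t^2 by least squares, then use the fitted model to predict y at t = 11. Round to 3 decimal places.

The normal system AᵀA·[p, q]ᵀ = Aᵀy is [[6, 103]; [103, 6835]]·[p, q]ᵀ = [39, 3172]ᵀ.
Eliminating q: 6835·(row 1) − 103·(row 2) gives 30401·p = 6835·39 − 103·3172 = -60151, so p = -8593/4343.
Then q = (3172 − 103·(-8593/4343))/6835 = 2145/4343.
At t = 11: ŷ = (-8593/4343)·(1) + (2145/4343)·(121) = 250952/4343.

ŷ = 57.783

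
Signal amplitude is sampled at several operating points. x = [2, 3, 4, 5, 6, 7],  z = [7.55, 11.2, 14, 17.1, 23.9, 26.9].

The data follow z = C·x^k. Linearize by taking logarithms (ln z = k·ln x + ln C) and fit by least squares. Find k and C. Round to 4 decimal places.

Taking logs, ln z = k·ln x + ln C, so regress ln z on ln x.
Σln x = 8.5252, Σ(ln x)² = 13.1965, Σln z = 16.3816, Σln x·ln z = 24.3762.
Normal system: [[13.1965, 8.5252]; [8.5252, 6]]·[k, ln C]ᵀ = [24.3762, 16.3816]ᵀ.
Slope k = (n·Σln x·ln z − Σln x·Σln z)/(n·Σ(ln x)² − (Σln x)²) = (6·24.3762 − 8.5252·16.3816)/6.5005 = 1.01555; ln C = (Σln z − k·Σln x)/n = 1.28731, so C = exp(1.28731) = 3.62304.

k = 1.0155, C = 3.6230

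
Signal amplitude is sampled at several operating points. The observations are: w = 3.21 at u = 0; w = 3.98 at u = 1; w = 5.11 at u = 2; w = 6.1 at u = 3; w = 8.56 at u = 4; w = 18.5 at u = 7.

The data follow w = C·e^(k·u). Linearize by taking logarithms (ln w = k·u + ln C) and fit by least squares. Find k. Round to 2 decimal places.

Linearized form: ln w = k·u + ln C. From the 6 transformed points,
Σu = 17.0000, Σ(u)² = 79.0000, Σln w = 11.0519, Σu·ln w = 39.0813.
Equations: 79.0000·k + 17.0000·ln C = 39.0813;  17.0000·k + 6·ln C = 11.0519.
Δ = 79.0000·6 − (17.0000)² = 185.0000; k = (39.0813·6 − 17.0000·11.0519)/185.0000 = 0.25192, ln C = (79.0000·11.0519 − 17.0000·39.0813)/185.0000 = 1.12821.

k = 0.25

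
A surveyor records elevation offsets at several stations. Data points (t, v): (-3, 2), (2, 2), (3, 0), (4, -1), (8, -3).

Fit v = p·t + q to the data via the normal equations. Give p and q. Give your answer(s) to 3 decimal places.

p = -0.478, q = 1.338

The normal equations are: 102·p + 14·q = -30;  14·p + 5·q = 0.
(Σt·t = 102, Σt = 14, Σ1 = 5, Σt·v = -30, Σv = 0.)
det = 102·5 − 14² = 314.
p = ((-30)·5 − 14·0)/314 = -75/157; q = (102·0 − 14·(-30))/314 = 210/157.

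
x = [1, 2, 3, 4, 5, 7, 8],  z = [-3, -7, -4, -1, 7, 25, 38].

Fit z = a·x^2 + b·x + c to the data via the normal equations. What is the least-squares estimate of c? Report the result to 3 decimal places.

c = -0.553

The normal equations are: 7476·a + 1080·b + 168·c = 3749;  1080·a + 168·b + 30·c = 481;  168·a + 30·b + 7·c = 55.
Inverting the 3×3 Gram matrix, [a, b, c]ᵀ = [4357/3612, -2473/516, -333/602]ᵀ.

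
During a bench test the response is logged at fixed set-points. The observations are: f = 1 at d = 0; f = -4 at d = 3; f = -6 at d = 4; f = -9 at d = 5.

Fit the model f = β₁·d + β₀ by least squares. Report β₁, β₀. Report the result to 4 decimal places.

Sums needed: Σd·d = 50, Σd = 12, Σ1 = 4.
Right-hand side: Σd·f = -81, Σf = -18.
Eliminating β₀: 4·(row 1) − 12·(row 2) gives 56·β₁ = 4·(-81) − 12·(-18) = -108, so β₁ = -27/14.
Then β₀ = ((-18) − 12·(-27/14))/4 = 9/7.

β₁ = -1.9286, β₀ = 1.2857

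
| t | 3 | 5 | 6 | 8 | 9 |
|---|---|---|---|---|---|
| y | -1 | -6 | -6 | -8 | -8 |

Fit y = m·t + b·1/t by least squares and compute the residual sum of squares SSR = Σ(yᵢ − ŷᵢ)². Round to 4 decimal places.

SSR = 4.2192

Sums needed: Σt·t = 215, Σt·1/t = 5, Σ1/t·1/t = 26809/129600.
For Mᵀy: Σt·y = -205, Σ1/t·y = -199/45.
Normal equations: [[215, 5]; [5, 26809/129600]]·[m, b]ᵀ = [-205, -199/45]ᵀ.
Determinant 215·(26809/129600) − 5² = 504787/25920.
m = ((-205)·(26809/129600) − 5·(-199/45))/(504787/25920) = -526049/504787; b = (215·(-199/45) − 5·(-205))/(504787/25920) = 1923840/504787.
Residuals: 432080/504787, -783245/504787, -193068/504787, -70384/504787, 482385/504787; SSR = 2129790/504787.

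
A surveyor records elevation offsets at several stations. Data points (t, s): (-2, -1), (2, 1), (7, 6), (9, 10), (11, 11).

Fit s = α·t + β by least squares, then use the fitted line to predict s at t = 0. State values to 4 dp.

ŝ = 0.0954

The normal system XᵀX·[α, β]ᵀ = Xᵀs is [[259, 27]; [27, 5]]·[α, β]ᵀ = [257, 27]ᵀ.
Eliminating β: 5·(row 1) − 27·(row 2) gives 566·α = 5·257 − 27·27 = 556, so α = 278/283.
Then β = (27 − 27·(278/283))/5 = 27/283.
At t = 0: ŝ = (278/283)·(0) + (27/283)·(1) = 27/283.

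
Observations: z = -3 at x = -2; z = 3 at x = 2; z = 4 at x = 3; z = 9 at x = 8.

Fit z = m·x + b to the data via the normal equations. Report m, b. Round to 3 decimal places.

m = 1.187, b = -0.015

Normal-equation sums: Σx·x = 81, Σx = 11, Σ1 = 4.
Right-hand side: Σx·z = 96, Σz = 13.
Normal equations: [[81, 11]; [11, 4]]·[m, b]ᵀ = [96, 13]ᵀ.
det = 81·4 − 11² = 203.
m = (96·4 − 11·13)/203 = 241/203; b = (81·13 − 11·96)/203 = -3/203.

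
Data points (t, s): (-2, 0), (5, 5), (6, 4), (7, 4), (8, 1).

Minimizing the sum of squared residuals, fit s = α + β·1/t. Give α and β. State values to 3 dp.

α = 2.647, β = 5.672

Setting ∂/∂α … = 0 gives: 5·α + (113/840)·β = 14;  (113/840)·α + (249649/705600)·β = 397/168.
Eliminating β: (249649/705600)·(row 1) − (113/840)·(row 2) gives (308869/176400)·α = (249649/705600)·14 − (113/840)·(397/168) = 3270781/705600, so α = 3270781/1235476.
Then β = ((397/168) − (113/840)·(3270781/1235476))/(249649/705600) = 1752030/308869.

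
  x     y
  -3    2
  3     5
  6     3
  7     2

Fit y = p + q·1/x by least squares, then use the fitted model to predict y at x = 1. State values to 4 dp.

With design matrix M, MᵀM = [[4, 13/42]; [13/42, 53/196]] and Mᵀy = [12, 25/14]ᵀ.
Eliminating q: (53/196)·(row 1) − (13/42)·(row 2) gives (1739/1764)·p = (53/196)·12 − (13/42)·(25/14) = 1583/588, so p = 4749/1739.
Then q = ((25/14) − (13/42)·(4749/1739))/(53/196) = 6048/1739.
At x = 1: ŷ = (4749/1739)·(1) + (6048/1739)·(1) = 10797/1739.

ŷ = 6.2087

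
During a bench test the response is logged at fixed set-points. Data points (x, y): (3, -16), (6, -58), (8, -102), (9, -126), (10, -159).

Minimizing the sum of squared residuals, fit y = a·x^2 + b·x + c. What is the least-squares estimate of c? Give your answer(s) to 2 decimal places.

c = -3.78

Normal-equation sums: Σx^2·x^2 = 22034, Σx^2·x = 2484, Σx^2 = 290, Σx·x = 290, Σx = 36, Σ1 = 5.
Moment sums: Σx^2·y = -34866, Σx·y = -3936, Σy = -461.
Inverting the 3×3 Gram matrix, [a, b, c]ᵀ = [-692/429, 102/143, -1621/429]ᵀ.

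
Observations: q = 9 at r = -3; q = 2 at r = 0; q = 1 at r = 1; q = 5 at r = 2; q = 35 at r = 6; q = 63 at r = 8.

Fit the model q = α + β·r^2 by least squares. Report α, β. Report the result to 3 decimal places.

From the data, Σ1 = 6, Σr^2 = 114, Σr^2·r^2 = 5490.
Right-hand side: Σq = 115, Σr^2·q = 5394.
Normal equations: [[6, 114]; [114, 5490]]·[α, β]ᵀ = [115, 5394]ᵀ.
det = 6·5490 − 114² = 19944.
α = (115·5490 − 114·5394)/19944 = 913/1108; β = (6·5394 − 114·115)/19944 = 3209/3324.

α = 0.824, β = 0.965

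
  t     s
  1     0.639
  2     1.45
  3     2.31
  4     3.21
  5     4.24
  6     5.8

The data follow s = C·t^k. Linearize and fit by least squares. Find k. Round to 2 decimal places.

Let Y = ln s. Fitting Y = k·ln t + ln C by least squares:
Σln t = 6.5793, Σ(ln t)² = 9.4099, Σln s = 5.1297, Σln t·ln s = 8.2687.
Equations: 9.4099·k + 6.5793·ln C = 8.2687;  6.5793·k + 6·ln C = 5.1297.
Slope k = (n·Σln t·ln s − Σln t·Σln s)/(n·Σ(ln t)² − (Σln t)²) = (6·8.2687 − 6.5793·5.1297)/13.1729 = 1.20423; ln C = (Σln s − k·Σln t)/n = -0.46555.

k = 1.20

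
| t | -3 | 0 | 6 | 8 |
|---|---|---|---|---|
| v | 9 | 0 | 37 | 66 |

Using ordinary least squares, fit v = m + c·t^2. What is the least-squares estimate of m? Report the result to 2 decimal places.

XᵀX·[m, c]ᵀ = Xᵀv reads: 4·m + 109·c = 112;  109·m + 5473·c = 5637.
(Σ1 = 4, Σt^2 = 109, Σt^2·t^2 = 5473, Σv = 112, Σt^2·v = 5637.)
Δ = 4·5473 − 109² = 10011.
m = (112·5473 − 109·5637)/10011 = -31/213; c = (4·5637 − 109·112)/10011 = 220/213.

m = -0.15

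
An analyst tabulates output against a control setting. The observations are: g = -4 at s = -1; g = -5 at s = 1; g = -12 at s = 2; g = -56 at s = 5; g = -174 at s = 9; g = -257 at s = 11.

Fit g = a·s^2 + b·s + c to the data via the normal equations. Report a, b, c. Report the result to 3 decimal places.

Compute the Gram sums: Σs^2·s^2 = 21845, Σs^2·s = 2193, Σs^2 = 233, Σs·s = 233, Σs = 27, Σ1 = 6.
For Xᵀg: Σs^2·g = -46648, Σs·g = -4698, Σg = -508.
Normal equations: [[21845, 2193, 233]; [2193, 233, 27]; [233, 27, 6]]·[a, b, c]ᵀ = [-46648, -4698, -508]ᵀ.
Inverting the 3×3 Gram matrix, [a, b, c]ᵀ = [-723361/350900, -165777/350900, -436509/175450]ᵀ.

a = -2.061, b = -0.472, c = -2.488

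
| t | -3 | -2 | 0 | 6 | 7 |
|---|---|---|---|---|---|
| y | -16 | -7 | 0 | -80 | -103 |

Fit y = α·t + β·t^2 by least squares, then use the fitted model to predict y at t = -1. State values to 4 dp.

Setting ∂/∂α … = 0 gives: 98·α + 524·β = -1139;  524·α + 3794·β = -8099.
Eliminating β: 3794·(row 1) − 524·(row 2) gives 97236·α = 3794·(-1139) − 524·(-8099) = -77490, so α = -4305/5402.
Then β = ((-8099) − 524·(-4305/5402))/3794 = -10937/5402.
At t = -1: ŷ = (-4305/5402)·(-1) + (-10937/5402)·(1) = -3316/2701.

ŷ = -1.2277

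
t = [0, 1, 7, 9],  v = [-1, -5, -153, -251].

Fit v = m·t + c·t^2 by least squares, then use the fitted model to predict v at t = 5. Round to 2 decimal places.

Sums needed: Σt·t = 131, Σt·t^2 = 1073, Σt^2·t^2 = 8963.
Moment sums: Σt·v = -3335, Σt^2·v = -27833.
det = 131·8963 − 1073² = 22824.
m = ((-3335)·8963 − 1073·(-27833))/22824 = -2233/1902; c = (131·(-27833) − 1073·(-3335))/22824 = -5639/1902.
At t = 5: v̂ = (-2233/1902)·(5) + (-5639/1902)·(25) = -76070/951.

v̂ = -79.99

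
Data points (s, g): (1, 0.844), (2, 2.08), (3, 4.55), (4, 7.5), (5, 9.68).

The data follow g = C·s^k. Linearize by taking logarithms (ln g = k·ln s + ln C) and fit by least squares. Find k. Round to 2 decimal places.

Let Y = ln g. Fitting Y = k·ln s + ln C by least squares:
Σln s = 4.7875, Σ(ln s)² = 6.1995, Σln g = 6.3629, Σln s·ln g = 8.6189.
Equations: 6.1995·k + 4.7875·ln C = 8.6189;  4.7875·k + 5·ln C = 6.3629.
Slope k = (n·Σln s·ln g − Σln s·Σln g)/(n·Σ(ln s)² − (Σln s)²) = (5·8.6189 − 4.7875·6.3629)/8.0774 = 1.56394; ln C = (Σln g − k·Σln s)/n = -0.22490.

k = 1.56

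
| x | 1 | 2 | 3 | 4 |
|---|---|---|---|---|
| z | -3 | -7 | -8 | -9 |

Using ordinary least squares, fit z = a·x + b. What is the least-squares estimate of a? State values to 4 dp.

a = -1.9000

The normal system AᵀA·[a, b]ᵀ = Aᵀz is [[30, 10]; [10, 4]]·[a, b]ᵀ = [-77, -27]ᵀ.
det = 30·4 − 10² = 20.
a = ((-77)·4 − 10·(-27))/20 = -19/10; b = (30·(-27) − 10·(-77))/20 = -2.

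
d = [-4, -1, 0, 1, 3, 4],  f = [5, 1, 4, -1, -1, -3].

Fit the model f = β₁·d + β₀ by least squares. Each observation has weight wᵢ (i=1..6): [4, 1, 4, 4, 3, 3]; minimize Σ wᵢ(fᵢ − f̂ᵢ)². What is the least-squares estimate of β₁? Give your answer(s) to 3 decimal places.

The normal system AᵀWA·[β₁, β₀]ᵀ = AᵀWf is [[144, 8]; [8, 19]]·[β₁, β₀]ᵀ = [-130, 21]ᵀ.
Eliminating β₀: 19·(row 1) − 8·(row 2) gives 2672·β₁ = 19·(-130) − 8·21 = -2638, so β₁ = -1319/1336.
Then β₀ = (21 − 8·(-1319/1336))/19 = 254/167.

β₁ = -0.987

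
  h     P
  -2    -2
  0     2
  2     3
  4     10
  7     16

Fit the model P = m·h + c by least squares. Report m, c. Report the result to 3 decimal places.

m = 2.012, c = 1.373

Compute the Gram sums: Σh·h = 73, Σh = 11, Σ1 = 5.
Moment sums: Σh·P = 162, ΣP = 29.
Normal equations: [[73, 11]; [11, 5]]·[m, c]ᵀ = [162, 29]ᵀ.
det = 73·5 − 11² = 244.
m = (162·5 − 11·29)/244 = 491/244; c = (73·29 − 11·162)/244 = 335/244.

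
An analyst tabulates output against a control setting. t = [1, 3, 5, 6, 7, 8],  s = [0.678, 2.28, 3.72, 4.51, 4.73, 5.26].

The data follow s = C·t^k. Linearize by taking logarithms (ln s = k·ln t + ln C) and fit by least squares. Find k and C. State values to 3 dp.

With ln sᵢ as the transformed response and ln tᵢ as the regressor:
XᵀX = [[15.1183, 8.5252]; [8.5252, 6]], rhs = [12.1947, 6.4696]ᵀ  (here Σln t = 8.5252, Σ(ln t)² = 15.1183, Σln s = 6.4696, Σln t·ln s = 12.1947).
Δ = 15.1183·6 − (8.5252)² = 18.0313; k = (12.1947·6 − 8.5252·6.4696)/18.0313 = 0.99900, ln C = (15.1183·6.4696 − 8.5252·12.1947)/18.0313 = -0.34116, so C = exp(-0.34116) = 0.71094.

k = 0.999, C = 0.711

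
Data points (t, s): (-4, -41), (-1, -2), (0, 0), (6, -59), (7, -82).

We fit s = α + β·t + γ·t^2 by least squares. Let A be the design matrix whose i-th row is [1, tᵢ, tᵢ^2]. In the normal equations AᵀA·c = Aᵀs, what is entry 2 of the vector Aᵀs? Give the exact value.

Entry 2 ↔ basis t, so (Aᵀs)_{2} = Σᵢ (t)·sᵢ = (-4)·(-41) + (-1)·(-2) + (0)·(0) + (6)·(-59) + (7)·(-82) = -762.

-762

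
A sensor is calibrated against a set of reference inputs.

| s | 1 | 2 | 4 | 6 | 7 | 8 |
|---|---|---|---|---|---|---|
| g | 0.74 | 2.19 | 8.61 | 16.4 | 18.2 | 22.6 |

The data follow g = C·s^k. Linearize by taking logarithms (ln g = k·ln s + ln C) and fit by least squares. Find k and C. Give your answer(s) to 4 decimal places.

Linearized form: ln g = k·ln s + ln C. From the 6 transformed points,
Σln s = 7.8966, Σ(ln s)² = 13.7233, Σln g = 11.4524, Σln s·ln g = 20.6695.
Normal system: [[13.7233, 7.8966]; [7.8966, 6]]·[k, ln C]ᵀ = [20.6695, 11.4524]ᵀ.
Δ = 13.7233·6 − (7.8966)² = 19.9843; k = (20.6695·6 − 7.8966·11.4524)/19.9843 = 1.68045, ln C = (13.7233·11.4524 − 7.8966·20.6695)/19.9843 = -0.30290, so C = exp(-0.30290) = 0.73867.

k = 1.6805, C = 0.7387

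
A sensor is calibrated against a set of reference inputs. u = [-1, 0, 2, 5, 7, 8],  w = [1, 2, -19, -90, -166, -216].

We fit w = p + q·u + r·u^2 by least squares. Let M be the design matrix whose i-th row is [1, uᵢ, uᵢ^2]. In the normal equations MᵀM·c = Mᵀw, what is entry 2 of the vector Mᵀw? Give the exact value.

-3379

Entry 2 ↔ basis u, so (Mᵀw)_{2} = Σᵢ (u)·wᵢ = (-1)·(1) + (0)·(2) + (2)·(-19) + (5)·(-90) + (7)·(-166) + (8)·(-216) = -3379.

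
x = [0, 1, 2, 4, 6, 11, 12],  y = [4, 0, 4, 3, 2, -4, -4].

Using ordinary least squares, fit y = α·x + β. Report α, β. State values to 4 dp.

Forming MᵀM = [[322, 36]; [36, 7]] and Mᵀy = [-60, 5]ᵀ gives MᵀM·[α, β]ᵀ = Mᵀy.
Eliminating β: 7·(row 1) − 36·(row 2) gives 958·α = 7·(-60) − 36·5 = -600, so α = -300/479.
Then β = (5 − 36·(-300/479))/7 = 1885/479.

α = -0.6263, β = 3.9353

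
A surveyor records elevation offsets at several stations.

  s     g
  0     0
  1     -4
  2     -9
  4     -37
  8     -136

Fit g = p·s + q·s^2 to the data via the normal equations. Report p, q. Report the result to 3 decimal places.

Entries of XᵀX: Σs·s = 85, Σs·s^2 = 585, Σs^2·s^2 = 4369.
And Σs·g = -1258, Σs^2·g = -9336.
Normal equations: [[85, 585]; [585, 4369]]·[p, q]ᵀ = [-1258, -9336]ᵀ.
det = 85·4369 − 585² = 29140.
p = ((-1258)·4369 − 585·(-9336))/29140 = -17321/14570; q = (85·(-9336) − 585·(-1258))/29140 = -5763/2914.

p = -1.189, q = -1.978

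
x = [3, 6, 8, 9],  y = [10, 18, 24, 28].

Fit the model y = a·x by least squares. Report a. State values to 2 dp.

a = 3.06

Entries of AᵀA: Σx·x = 190.
Moment sums: Σx·y = 582.
So AᵀA·[a]ᵀ = Aᵀy: [[190]]·[a]ᵀ = [582]ᵀ.
a = 582/190 = 3.06316.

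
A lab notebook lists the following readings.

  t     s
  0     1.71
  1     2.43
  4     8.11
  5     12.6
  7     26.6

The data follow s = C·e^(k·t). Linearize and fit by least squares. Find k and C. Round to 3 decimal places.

With ln sᵢ as the transformed response and tᵢ as the regressor:
Sums: Σt = 17.0000, Σ(t)² = 91.0000, Σln s = 9.3321, Σt·ln s = 44.8951.
Normal system: [[91.0000, 17.0000]; [17.0000, 5]]·[k, ln C]ᵀ = [44.8951, 9.3321]ᵀ.
Δ = 91.0000·5 − (17.0000)² = 166.0000; k = (44.8951·5 − 17.0000·9.3321)/166.0000 = 0.39657, ln C = (91.0000·9.3321 − 17.0000·44.8951)/166.0000 = 0.51809, so C = exp(0.51809) = 1.67882.

k = 0.397, C = 1.679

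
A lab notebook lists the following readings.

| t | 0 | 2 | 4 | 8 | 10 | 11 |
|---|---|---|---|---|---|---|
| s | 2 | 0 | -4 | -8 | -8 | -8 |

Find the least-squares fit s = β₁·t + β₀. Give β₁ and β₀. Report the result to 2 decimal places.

From the data, Σt·t = 305, Σt = 35, Σ1 = 6.
Moment sums: Σt·s = -248, Σs = -26.
So MᵀM·[β₁, β₀]ᵀ = Mᵀs: [[305, 35]; [35, 6]]·[β₁, β₀]ᵀ = [-248, -26]ᵀ.
Eliminating β₀: 6·(row 1) − 35·(row 2) gives 605·β₁ = 6·(-248) − 35·(-26) = -578, so β₁ = -578/605.
Then β₀ = ((-26) − 35·(-578/605))/6 = 150/121.

β₁ = -0.96, β₀ = 1.24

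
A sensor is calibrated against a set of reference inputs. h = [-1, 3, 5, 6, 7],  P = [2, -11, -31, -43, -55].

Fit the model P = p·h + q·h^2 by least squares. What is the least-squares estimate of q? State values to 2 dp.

q = -0.92

Sums needed: Σh·h = 120, Σh·h^2 = 710, Σh^2·h^2 = 4404.
Right-hand side: Σh·P = -833, Σh^2·P = -5115.
So XᵀX·[p, q]ᵀ = XᵀP: [[120, 710]; [710, 4404]]·[p, q]ᵀ = [-833, -5115]ᵀ.
Determinant 120·4404 − 710² = 24380.
p = ((-833)·4404 − 710·(-5115))/24380 = -18441/12190; q = (120·(-5115) − 710·(-833))/24380 = -2237/2438.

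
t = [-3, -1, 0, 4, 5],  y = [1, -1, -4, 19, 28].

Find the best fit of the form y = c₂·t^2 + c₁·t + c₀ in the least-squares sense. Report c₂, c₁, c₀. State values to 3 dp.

With design matrix A, AᵀA = [[963, 161, 51]; [161, 51, 5]; [51, 5, 5]] and Aᵀy = [1012, 214, 43]ᵀ.
Inverting the 3×3 Gram matrix, [c₂, c₁, c₀]ᵀ = [4729/5168, 7903/5168, -5847/2584]ᵀ.

c₂ = 0.915, c₁ = 1.529, c₀ = -2.263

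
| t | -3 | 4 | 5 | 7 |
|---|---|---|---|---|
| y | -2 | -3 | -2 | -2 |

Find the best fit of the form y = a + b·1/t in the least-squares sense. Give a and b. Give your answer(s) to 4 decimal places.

a = -2.1947, b = -0.8524

The normal equations are: 4·a + (109/420)·b = -9;  (109/420)·a + (41281/176400)·b = -323/420.
(Σ1 = 4, Σ1/t = 109/420, Σ1/t·1/t = 41281/176400, Σy = -9, Σ1/t·y = -323/420.)
Determinant 4·(41281/176400) − (109/420)² = 17027/19600.
a = ((-9)·(41281/176400) − (109/420)·(-323/420))/(17027/19600) = -336322/153243; b = (4·(-323/420) − (109/420)·(-9))/(17027/19600) = -43540/51081.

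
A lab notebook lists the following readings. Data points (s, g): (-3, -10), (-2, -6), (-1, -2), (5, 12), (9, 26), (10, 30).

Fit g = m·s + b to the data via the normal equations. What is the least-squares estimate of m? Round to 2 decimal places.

The normal equations are: 220·m + 18·b = 638;  18·m + 6·b = 50.
Eliminating b: 6·(row 1) − 18·(row 2) gives 996·m = 6·638 − 18·50 = 2928, so m = 244/83.
Then b = (50 − 18·(244/83))/6 = -121/249.

m = 2.94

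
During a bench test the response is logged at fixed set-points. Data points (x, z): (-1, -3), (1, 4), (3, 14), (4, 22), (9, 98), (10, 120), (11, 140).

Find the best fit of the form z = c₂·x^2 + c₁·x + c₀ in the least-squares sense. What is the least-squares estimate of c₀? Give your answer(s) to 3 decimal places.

c₀ = -1.060

Forming AᵀA = [[31541, 3151, 329]; [3151, 329, 37]; [329, 37, 7]] and Aᵀz = [37357, 3759, 395]ᵀ gives AᵀA·[c₂, c₁, c₀]ᵀ = Aᵀz.
Solving the 3×3 system (Gaussian elimination) gives c₂ = 258538/265161, c₁ = 585079/265161, c₀ = -7210/6799.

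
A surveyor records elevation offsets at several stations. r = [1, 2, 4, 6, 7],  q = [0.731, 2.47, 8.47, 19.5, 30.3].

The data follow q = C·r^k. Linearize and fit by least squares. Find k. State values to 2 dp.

k = 1.88

Let Y = ln q. Fitting Y = k·ln r + ln C by least squares:
XᵀX = [[9.3992, 5.8171]; [5.8171, 5]], rhs = [15.5487, 9.1090]ᵀ  (here Σln r = 5.8171, Σ(ln r)² = 9.3992, Σln q = 9.1090, Σln r·ln q = 15.5487).
Solving (det = 13.1574): k = 1.88149, ln C = -0.36717.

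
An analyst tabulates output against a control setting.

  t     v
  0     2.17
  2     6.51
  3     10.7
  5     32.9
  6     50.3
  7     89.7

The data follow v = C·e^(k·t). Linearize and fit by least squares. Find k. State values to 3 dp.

k = 0.529

With ln vᵢ as the transformed response and tᵢ as the regressor:
Σt = 23.0000, Σ(t)² = 123.0000, Σln v = 16.9263, Σt·ln v = 83.3081.
Equations: 123.0000·k + 23.0000·ln C = 83.3081;  23.0000·k + 6·ln C = 16.9263.
Slope k = (n·Σt·ln v − Σt·Σln v)/(n·Σ(t)² − (Σt)²) = (6·83.3081 − 23.0000·16.9263)/209.0000 = 0.52892; ln C = (Σln v − k·Σt)/n = 0.79351.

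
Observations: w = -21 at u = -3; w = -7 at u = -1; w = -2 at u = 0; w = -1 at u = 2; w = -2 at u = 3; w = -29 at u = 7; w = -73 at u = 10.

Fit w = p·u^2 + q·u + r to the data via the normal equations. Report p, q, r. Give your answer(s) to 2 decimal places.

p = -1.02, q = 3.21, r = -2.43

Normal-equation sums: Σu^2·u^2 = 12580, Σu^2·u = 1350, Σu^2 = 172, Σu·u = 172, Σu = 18, Σ1 = 7.
For Mᵀw: Σu^2·w = -8939, Σu·w = -871, Σw = -135.
Row-reducing yields p = -809323/791826, q = 848035/263942, r = -963346/395913.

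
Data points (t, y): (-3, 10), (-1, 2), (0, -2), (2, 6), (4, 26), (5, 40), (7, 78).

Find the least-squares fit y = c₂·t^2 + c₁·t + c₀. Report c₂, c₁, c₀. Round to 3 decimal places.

The normal equations are: 3380·c₂ + 512·c₁ + 104·c₀ = 5354;  512·c₂ + 104·c₁ + 14·c₀ = 830;  104·c₂ + 14·c₁ + 7·c₀ = 160.
(Σt^2·t^2 = 3380, Σt^2·t = 512, Σt^2 = 104, Σt·t = 104, Σt = 14, Σ1 = 7, Σt^2·y = 5354, Σt·y = 830, Σy = 160.)
Inverting the 3×3 Gram matrix, [c₂, c₁, c₀]ᵀ = [1093/722, 473/722, -341/361]ᵀ.

c₂ = 1.514, c₁ = 0.655, c₀ = -0.945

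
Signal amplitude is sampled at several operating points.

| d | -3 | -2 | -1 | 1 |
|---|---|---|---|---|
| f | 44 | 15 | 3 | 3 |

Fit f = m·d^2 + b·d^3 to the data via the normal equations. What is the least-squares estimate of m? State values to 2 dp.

m = 2.46

Compute the Gram sums: Σd^2·d^2 = 99, Σd^2·d^3 = -275, Σd^3·d^3 = 795.
Moment sums: Σd^2·f = 462, Σd^3·f = -1308.
Normal equations: [[99, -275]; [-275, 795]]·[m, b]ᵀ = [462, -1308]ᵀ.
det = 99·795 − (-275)² = 3080.
m = (462·795 − (-275)·(-1308))/3080 = 69/28; b = (99·(-1308) − (-275)·462)/3080 = -111/140.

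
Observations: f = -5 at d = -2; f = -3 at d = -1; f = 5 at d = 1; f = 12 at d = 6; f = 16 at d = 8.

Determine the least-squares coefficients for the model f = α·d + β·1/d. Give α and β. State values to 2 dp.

The normal equations are: 106·α + 5·β = 218;  5·α + (1321/576)·β = 29/2.
(Σd·d = 106, Σd·1/d = 5, Σ1/d·1/d = 1321/576, Σd·f = 218, Σ1/d·f = 29/2.)
Eliminating β: (1321/576)·(row 1) − 5·(row 2) gives (62813/288)·α = (1321/576)·218 − 5·(29/2) = 123109/288, so α = 123109/62813.
Then β = ((29/2) − 5·(123109/62813))/(1321/576) = 128736/62813.

α = 1.96, β = 2.05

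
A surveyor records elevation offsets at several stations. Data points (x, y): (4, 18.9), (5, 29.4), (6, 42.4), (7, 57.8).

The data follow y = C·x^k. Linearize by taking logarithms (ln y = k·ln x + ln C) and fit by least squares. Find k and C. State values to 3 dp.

k = 1.998, C = 1.183

Linearized form: ln y = k·ln x + ln C. From the 4 transformed points,
Σln x = 6.7334, Σ(ln x)² = 11.5091, Σln y = 14.1243, Σln x·ln y = 24.1246.
Equations: 11.5091·k + 6.7334·ln C = 24.1246;  6.7334·k + 4·ln C = 14.1243.
Δ = 11.5091·4 − (6.7334)² = 0.6976; k = (24.1246·4 − 6.7334·14.1243)/0.6976 = 1.99794, ln C = (11.5091·14.1243 − 6.7334·24.1246)/0.6976 = 0.16784, so C = exp(0.16784) = 1.18274.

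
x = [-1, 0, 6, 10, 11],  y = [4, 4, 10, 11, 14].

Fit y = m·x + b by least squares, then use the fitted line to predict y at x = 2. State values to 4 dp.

ŷ = 6.0879

With design matrix M, MᵀM = [[258, 26]; [26, 5]] and Mᵀy = [320, 43]ᵀ.
Eliminating b: 5·(row 1) − 26·(row 2) gives 614·m = 5·320 − 26·43 = 482, so m = 241/307.
Then b = (43 − 26·(241/307))/5 = 1387/307.
At x = 2: ŷ = (241/307)·(2) + (1387/307)·(1) = 1869/307.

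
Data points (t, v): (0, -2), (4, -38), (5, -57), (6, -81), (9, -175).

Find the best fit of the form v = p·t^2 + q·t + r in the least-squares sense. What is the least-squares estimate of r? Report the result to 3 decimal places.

Normal-equation sums: Σt^2·t^2 = 8738, Σt^2·t = 1134, Σt^2 = 158, Σt·t = 158, Σt = 24, Σ1 = 5.
For Aᵀv: Σt^2·v = -19124, Σt·v = -2498, Σv = -353.
Inverting the 3×3 Gram matrix, [p, q, r]ᵀ = [-629/308, -263/308, -303/154]ᵀ.

r = -1.968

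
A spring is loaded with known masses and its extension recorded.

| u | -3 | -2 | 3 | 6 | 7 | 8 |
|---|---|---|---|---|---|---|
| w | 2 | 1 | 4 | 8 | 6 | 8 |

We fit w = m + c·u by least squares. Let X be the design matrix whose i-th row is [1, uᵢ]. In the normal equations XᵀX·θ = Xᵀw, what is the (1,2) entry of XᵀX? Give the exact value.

19

Row 1 ↔ basis 1, column 2 ↔ basis u, so (XᵀX)_{1,2} = Σᵢ u = (1)·(-3) + (1)·(-2) + (1)·(3) + (1)·(6) + (1)·(7) + (1)·(8) = 19.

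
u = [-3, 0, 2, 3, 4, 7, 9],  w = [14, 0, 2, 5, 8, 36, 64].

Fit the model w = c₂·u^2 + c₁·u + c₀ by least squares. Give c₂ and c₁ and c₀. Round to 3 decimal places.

c₂ = 0.963, c₁ = -1.638, c₀ = 0.453

Normal-equation sums: Σu^2·u^2 = 9396, Σu^2·u = 1144, Σu^2 = 168, Σu·u = 168, Σu = 22, Σ1 = 7.
And Σu^2·w = 7255, Σu·w = 837, Σw = 129.
AᵀA·[c₂, c₁, c₀]ᵀ = Aᵀw becomes [[9396, 1144, 168]; [1144, 168, 22]; [168, 22, 7]]·[c₂, c₁, c₀]ᵀ = [7255, 837, 129]ᵀ.
Solving the 3×3 system (Gaussian elimination) gives c₂ = 254273/263924, c₁ = -432241/263924, c₀ = 59831/131962.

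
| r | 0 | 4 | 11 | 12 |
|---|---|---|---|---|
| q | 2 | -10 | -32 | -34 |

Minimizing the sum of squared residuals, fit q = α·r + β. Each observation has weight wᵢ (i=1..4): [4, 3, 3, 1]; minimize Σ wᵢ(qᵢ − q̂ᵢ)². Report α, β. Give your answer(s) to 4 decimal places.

α = -3.0672, β = 2.0756

The normal system AᵀWA·[α, β]ᵀ = AᵀWq is [[555, 57]; [57, 11]]·[α, β]ᵀ = [-1584, -152]ᵀ.
Determinant 555·11 − 57² = 2856.
α = ((-1584)·11 − 57·(-152))/2856 = -365/119; β = (555·(-152) − 57·(-1584))/2856 = 247/119.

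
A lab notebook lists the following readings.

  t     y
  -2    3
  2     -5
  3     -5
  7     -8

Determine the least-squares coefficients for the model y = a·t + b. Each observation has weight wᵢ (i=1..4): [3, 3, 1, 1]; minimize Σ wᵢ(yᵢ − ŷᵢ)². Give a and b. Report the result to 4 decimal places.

a = -1.3705, b = -0.6619

Normal-equation sums: Σwᵢ·t·t = 82, Σwᵢ·t = 10, Σwᵢ·1 = 8.
And Σwᵢ·t·y = -119, Σwᵢ·y = -19.
Eliminating b: 8·(row 1) − 10·(row 2) gives 556·a = 8·(-119) − 10·(-19) = -762, so a = -381/278.
Then b = ((-19) − 10·(-381/278))/8 = -92/139.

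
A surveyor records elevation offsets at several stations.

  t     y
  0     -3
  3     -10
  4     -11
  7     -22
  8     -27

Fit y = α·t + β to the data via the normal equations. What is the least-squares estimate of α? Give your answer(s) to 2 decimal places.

From the data, Σt·t = 138, Σt = 22, Σ1 = 5.
For Xᵀy: Σt·y = -444, Σy = -73.
Eliminating β: 5·(row 1) − 22·(row 2) gives 206·α = 5·(-444) − 22·(-73) = -614, so α = -307/103.
Then β = ((-73) − 22·(-307/103))/5 = -153/103.

α = -2.98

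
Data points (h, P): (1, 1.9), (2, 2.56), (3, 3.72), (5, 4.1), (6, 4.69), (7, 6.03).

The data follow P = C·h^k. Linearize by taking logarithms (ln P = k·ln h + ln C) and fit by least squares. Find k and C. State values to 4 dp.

Linearized form: ln P = k·ln h + ln C. From the 6 transformed points,
Over the data: Σln h = 7.1389, Σ(ln h)² = 11.2747, Σln P = 7.6488, Σln h·ln P = 10.6311.
Normal system: [[11.2747, 7.1389]; [7.1389, 6]]·[k, ln C]ᵀ = [10.6311, 7.6488]ᵀ.
Slope k = (n·Σln h·ln P − Σln h·Σln P)/(n·Σ(ln h)² − (Σln h)²) = (6·10.6311 − 7.1389·7.6488)/16.6845 = 0.55039; ln C = (Σln P − k·Σln h)/n = 0.61993, so C = exp(0.61993) = 1.85879.

k = 0.5504, C = 1.8588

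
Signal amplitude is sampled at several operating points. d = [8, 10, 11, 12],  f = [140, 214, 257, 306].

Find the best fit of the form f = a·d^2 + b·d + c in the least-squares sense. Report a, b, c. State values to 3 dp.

Setting ∂/∂a … = 0 gives: 49473·a + 4571·b + 429·c = 105521;  4571·a + 429·b + 41·c = 9759;  429·a + 41·b + 4·c = 917.
Inverting the 3×3 Gram matrix, [a, b, c]ᵀ = [51/22, -541/110, 1707/55]ᵀ.

a = 2.318, b = -4.918, c = 31.036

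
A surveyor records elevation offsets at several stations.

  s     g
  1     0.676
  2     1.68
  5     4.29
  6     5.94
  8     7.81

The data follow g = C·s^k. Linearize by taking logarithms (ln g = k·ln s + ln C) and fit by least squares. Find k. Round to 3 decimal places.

k = 1.166

Let Y = ln g. Fitting Y = k·ln s + ln C by least squares:
AᵀA = [[10.6052, 6.1738]; [6.1738, 5]], rhs = [10.1699, 5.4206]ᵀ  (here Σln s = 6.1738, Σ(ln s)² = 10.6052, Σln g = 5.4206, Σln s·ln g = 10.1699).
Solving (det = 14.9105): k = 1.16587, ln C = -0.35544.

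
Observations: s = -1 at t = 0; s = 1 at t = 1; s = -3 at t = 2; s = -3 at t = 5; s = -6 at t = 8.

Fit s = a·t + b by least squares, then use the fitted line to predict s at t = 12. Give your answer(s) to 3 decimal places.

ŝ = -8.486

Setting ∂/∂a … = 0 gives: 94·a + 16·b = -68;  16·a + 5·b = -12.
Eliminating b: 5·(row 1) − 16·(row 2) gives 214·a = 5·(-68) − 16·(-12) = -148, so a = -74/107.
Then b = ((-12) − 16·(-74/107))/5 = -20/107.
At t = 12: ŝ = (-74/107)·(12) + (-20/107)·(1) = -908/107.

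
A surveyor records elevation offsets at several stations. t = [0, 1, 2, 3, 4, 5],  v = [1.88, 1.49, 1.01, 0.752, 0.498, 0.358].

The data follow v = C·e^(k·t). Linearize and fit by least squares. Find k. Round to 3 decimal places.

Taking logs, ln v = k·t + ln C, so regress ln v on t.
Σt = 15.0000, Σ(t)² = 55.0000, Σln v = -0.9694, Σt·ln v = -8.3611.
Equations: 55.0000·k + 15.0000·ln C = -8.3611;  15.0000·k + 6·ln C = -0.9694.
Δ = 55.0000·6 − (15.0000)² = 105.0000; k = (-8.3611·6 − 15.0000·-0.9694)/105.0000 = -0.33929, ln C = (55.0000·-0.9694 − 15.0000·-8.3611)/105.0000 = 0.68666.

k = -0.339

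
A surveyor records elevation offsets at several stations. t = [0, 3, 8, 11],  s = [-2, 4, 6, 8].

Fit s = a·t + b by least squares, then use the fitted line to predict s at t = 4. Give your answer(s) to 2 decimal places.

AᵀA·[a, b]ᵀ = Aᵀs reads: 194·a + 22·b = 148;  22·a + 4·b = 16.
Δ = 194·4 − 22² = 292.
a = (148·4 − 22·16)/292 = 60/73; b = (194·16 − 22·148)/292 = -38/73.
At t = 4: ŝ = (60/73)·(4) + (-38/73)·(1) = 202/73.

ŝ = 2.77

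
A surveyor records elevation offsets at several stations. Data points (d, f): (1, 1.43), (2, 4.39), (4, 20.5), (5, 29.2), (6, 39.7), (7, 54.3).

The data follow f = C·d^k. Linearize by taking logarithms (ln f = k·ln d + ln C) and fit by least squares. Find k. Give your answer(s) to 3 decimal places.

With ln fᵢ as the transformed response and ln dᵢ as the regressor:
XᵀX = [[11.9895, 7.4265]; [7.4265, 6]], rhs = [25.0122, 15.9075]ᵀ  (here Σln d = 7.4265, Σ(ln d)² = 11.9895, Σln f = 15.9075, Σln d·ln f = 25.0122).
Solving (det = 16.7835): k = 1.90279, ln C = 0.29605.

k = 1.903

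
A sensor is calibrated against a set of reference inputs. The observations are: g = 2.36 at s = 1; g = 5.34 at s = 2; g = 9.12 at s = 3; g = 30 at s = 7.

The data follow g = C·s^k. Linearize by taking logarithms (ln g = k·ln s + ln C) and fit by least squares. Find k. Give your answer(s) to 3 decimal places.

With ln gᵢ as the transformed response and ln sᵢ as the regressor:
Over the data: Σln s = 3.7377, Σ(ln s)² = 5.4740, Σln g = 8.1456, Σln s·ln g = 10.2081.
Normal system: [[5.4740, 3.7377]; [3.7377, 4]]·[k, ln C]ᵀ = [10.2081, 8.1456]ᵀ.
Slope k = (n·Σln s·ln g − Σln s·Σln g)/(n·Σ(ln s)² − (Σln s)²) = (4·10.2081 − 3.7377·8.1456)/7.9257 = 1.31052; ln C = (Σln g − k·Σln s)/n = 0.81181.

k = 1.311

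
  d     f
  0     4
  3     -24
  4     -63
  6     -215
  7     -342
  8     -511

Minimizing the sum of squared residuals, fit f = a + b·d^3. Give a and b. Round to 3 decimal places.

a = 2.692, b = -1.004

The normal equations are: 6·a + 1162·b = -1151;  1162·a + 431274·b = -430058.
(Σ1 = 6, Σd^3 = 1162, Σd^3·d^3 = 431274, Σf = -1151, Σd^3·f = -430058.)
Δ = 6·431274 − 1162² = 1237400.
a = ((-1151)·431274 − 1162·(-430058))/1237400 = 1665511/618700; b = (6·(-430058) − 1162·(-1151))/1237400 = -621443/618700.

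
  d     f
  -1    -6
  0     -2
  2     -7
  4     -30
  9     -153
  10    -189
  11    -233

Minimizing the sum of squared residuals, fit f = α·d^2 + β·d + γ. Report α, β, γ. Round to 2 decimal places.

With design matrix A, AᵀA = [[31475, 3131, 323]; [3131, 323, 35]; [323, 35, 7]] and Aᵀf = [-60000, -5958, -620]ᵀ.
Inverting the 3×3 Gram matrix, [α, β, γ]ᵀ = [-91351/44984, 67053/44984, -52183/22492]ᵀ.

α = -2.03, β = 1.49, γ = -2.32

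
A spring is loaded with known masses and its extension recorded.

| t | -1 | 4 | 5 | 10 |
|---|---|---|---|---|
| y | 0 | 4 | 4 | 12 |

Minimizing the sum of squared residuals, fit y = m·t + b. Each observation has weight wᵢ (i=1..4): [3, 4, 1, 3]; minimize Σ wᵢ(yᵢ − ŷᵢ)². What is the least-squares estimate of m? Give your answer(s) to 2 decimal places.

m = 1.09

The normal system AᵀWA·[m, b]ᵀ = AᵀWy is [[392, 48]; [48, 11]]·[m, b]ᵀ = [444, 56]ᵀ.
Δ = 392·11 − 48² = 2008.
m = (444·11 − 48·56)/2008 = 549/502; b = (392·56 − 48·444)/2008 = 80/251.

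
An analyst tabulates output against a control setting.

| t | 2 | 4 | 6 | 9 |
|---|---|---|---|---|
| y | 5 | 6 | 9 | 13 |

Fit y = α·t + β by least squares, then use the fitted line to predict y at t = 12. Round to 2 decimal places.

ŷ = 16.26

The normal system MᵀM·[α, β]ᵀ = Mᵀy is [[137, 21]; [21, 4]]·[α, β]ᵀ = [205, 33]ᵀ.
Δ = 137·4 − 21² = 107.
α = (205·4 − 21·33)/107 = 127/107; β = (137·33 − 21·205)/107 = 216/107.
At t = 12: ŷ = (127/107)·(12) + (216/107)·(1) = 1740/107.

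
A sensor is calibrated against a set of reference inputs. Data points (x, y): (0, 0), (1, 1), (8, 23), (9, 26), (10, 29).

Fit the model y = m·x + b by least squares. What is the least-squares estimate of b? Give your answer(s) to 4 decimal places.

b = -0.9372

Entries of MᵀM: Σx·x = 246, Σx = 28, Σ1 = 5.
Right-hand side: Σx·y = 709, Σy = 79.
Normal equations: [[246, 28]; [28, 5]]·[m, b]ᵀ = [709, 79]ᵀ.
det = 246·5 − 28² = 446.
m = (709·5 − 28·79)/446 = 1333/446; b = (246·79 − 28·709)/446 = -209/223.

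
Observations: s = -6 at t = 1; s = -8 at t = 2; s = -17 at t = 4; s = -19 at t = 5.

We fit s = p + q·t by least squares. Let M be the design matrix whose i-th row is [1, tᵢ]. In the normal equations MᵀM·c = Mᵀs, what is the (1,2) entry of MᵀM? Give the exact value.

12

Row 1 ↔ basis 1, column 2 ↔ basis t, so (MᵀM)_{1,2} = Σᵢ t = (1)·(1) + (1)·(2) + (1)·(4) + (1)·(5) = 12.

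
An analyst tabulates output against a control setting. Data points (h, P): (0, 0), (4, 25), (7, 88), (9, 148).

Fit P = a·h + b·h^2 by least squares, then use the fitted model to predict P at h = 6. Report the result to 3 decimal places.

The normal system MᵀM·[a, b]ᵀ = MᵀP is [[146, 1136]; [1136, 9218]]·[a, b]ᵀ = [2048, 16700]ᵀ.
Determinant 146·9218 − 1136² = 55332.
a = (2048·9218 − 1136·16700)/55332 = -2576/1537; b = (146·16700 − 1136·2048)/55332 = 3102/1537.
At h = 6: P̂ = (-2576/1537)·(6) + (3102/1537)·(36) = 96216/1537.

P̂ = 62.600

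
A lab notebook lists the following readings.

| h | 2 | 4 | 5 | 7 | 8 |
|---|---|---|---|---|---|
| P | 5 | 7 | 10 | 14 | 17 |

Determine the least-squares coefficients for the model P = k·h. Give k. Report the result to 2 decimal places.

k = 2.04

Normal-equation sums: Σh·h = 158.
And Σh·P = 322.
AᵀA·[k]ᵀ = AᵀP becomes [[158]]·[k]ᵀ = [322]ᵀ.
k = 322/158 = 2.03797.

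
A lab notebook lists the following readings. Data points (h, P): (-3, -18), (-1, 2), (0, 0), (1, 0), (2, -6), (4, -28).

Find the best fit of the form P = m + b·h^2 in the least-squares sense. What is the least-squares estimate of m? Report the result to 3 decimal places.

Compute the Gram sums: Σ1 = 6, Σh^2 = 31, Σh^2·h^2 = 355.
And ΣP = -50, Σh^2·P = -632.
AᵀA·[m, b]ᵀ = AᵀP becomes [[6, 31]; [31, 355]]·[m, b]ᵀ = [-50, -632]ᵀ.
Determinant 6·355 − 31² = 1169.
m = ((-50)·355 − 31·(-632))/1169 = 1842/1169; b = (6·(-632) − 31·(-50))/1169 = -2242/1169.

m = 1.576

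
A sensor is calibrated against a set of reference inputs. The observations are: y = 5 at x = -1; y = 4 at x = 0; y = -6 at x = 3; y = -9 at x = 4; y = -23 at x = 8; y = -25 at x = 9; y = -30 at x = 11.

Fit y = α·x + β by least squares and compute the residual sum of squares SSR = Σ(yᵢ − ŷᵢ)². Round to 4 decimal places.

Entries of MᵀM: Σx·x = 292, Σx = 34, Σ1 = 7.
And Σx·y = -798, Σy = -84.
So MᵀM·[α, β]ᵀ = Mᵀy: [[292, 34]; [34, 7]]·[α, β]ᵀ = [-798, -84]ᵀ.
Δ = 292·7 − 34² = 888.
α = ((-798)·7 − 34·(-84))/888 = -455/148; β = (292·(-84) − 34·(-798))/888 = 217/74.
Residuals: -149/148, 79/74, 43/148, 27/74, -99/74, -39/148, 131/148; SSR = 371/74.

SSR = 5.0135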